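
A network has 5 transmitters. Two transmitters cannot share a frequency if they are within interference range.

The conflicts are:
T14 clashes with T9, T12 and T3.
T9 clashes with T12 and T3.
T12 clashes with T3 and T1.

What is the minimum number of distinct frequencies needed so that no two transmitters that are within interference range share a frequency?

T14, T9, T12, T3 are mutually in conflict, so at least 4 frequencies are needed.
4 frequencies suffice: frequency 1 → {T12}; frequency 2 → {T3, T1}; frequency 3 → {T14}; frequency 4 → {T9}. Every pair that conflicts lands in different frequencies.

4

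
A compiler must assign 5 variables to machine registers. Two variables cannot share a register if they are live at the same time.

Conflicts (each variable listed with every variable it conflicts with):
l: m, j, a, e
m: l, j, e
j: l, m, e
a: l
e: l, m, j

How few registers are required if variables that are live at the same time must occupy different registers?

l, m, j, e pairwise conflict, so at least 4 registers are needed.
4 registers suffice: register 1 → {l}; register 2 → {m, a}; register 3 → {j}; register 4 → {e}. Every pair that conflicts lands in different registers.

4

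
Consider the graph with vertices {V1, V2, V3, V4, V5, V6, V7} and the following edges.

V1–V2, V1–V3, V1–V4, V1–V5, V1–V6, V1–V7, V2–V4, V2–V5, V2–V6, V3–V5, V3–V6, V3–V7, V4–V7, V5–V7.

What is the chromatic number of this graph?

V1, V3, V5, V7 form a clique, so at least 4 colors are needed.
4 colors suffice: color 1 → {V1}; color 2 → {V4, V5, V6}; color 3 → {V2, V7}; color 4 → {V3}. No two adjacent vertices share a color.

4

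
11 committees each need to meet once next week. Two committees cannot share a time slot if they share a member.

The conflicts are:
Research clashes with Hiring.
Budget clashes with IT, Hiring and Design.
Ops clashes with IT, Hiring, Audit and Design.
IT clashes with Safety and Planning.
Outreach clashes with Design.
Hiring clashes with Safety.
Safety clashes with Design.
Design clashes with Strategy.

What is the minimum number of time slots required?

Budget and IT conflict, so at least 2 time slots are needed.
2 time slots suffice: Research=2, Budget=2, Ops=2, IT=1, Outreach=2, Hiring=1, Safety=2, Audit=1, Design=1, Strategy=2, Planning=2. Every pair that conflicts lands in different time slots.

2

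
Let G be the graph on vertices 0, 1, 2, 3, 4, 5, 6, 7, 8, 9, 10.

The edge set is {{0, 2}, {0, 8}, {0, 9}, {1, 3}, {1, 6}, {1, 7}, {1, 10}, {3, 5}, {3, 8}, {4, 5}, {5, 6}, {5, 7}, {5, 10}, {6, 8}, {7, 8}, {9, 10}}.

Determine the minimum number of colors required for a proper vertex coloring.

7 and 8 are adjacent, so at least 2 colors are needed.
One proper 2-coloring: 0=blue, 1=red, 2=red, 3=blue, 4=blue, 5=red, 6=blue, 7=blue, 8=red, 9=red, 10=blue. No two adjacent vertices share a color.

2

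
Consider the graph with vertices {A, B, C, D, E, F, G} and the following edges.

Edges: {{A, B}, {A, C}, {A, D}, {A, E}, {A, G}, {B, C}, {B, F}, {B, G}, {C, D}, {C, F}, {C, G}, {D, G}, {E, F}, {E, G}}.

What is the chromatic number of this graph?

4

A, B, C, G are pairwise adjacent (a clique of size 4), so at least 4 colors are needed.
4 colors suffice: color 1 → {F, G}; color 2 → {C, E}; color 3 → {A}; color 4 → {B, D}. Each edge has distinct colors on its endpoints.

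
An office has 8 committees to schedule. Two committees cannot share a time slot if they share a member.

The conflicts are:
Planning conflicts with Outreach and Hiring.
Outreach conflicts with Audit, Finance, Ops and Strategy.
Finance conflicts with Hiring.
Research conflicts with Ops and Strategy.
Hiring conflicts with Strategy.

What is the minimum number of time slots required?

Outreach and Strategy conflict, so at least 2 time slots are needed.
A valid assignment using 2 time slots: Planning=2, Outreach=1, Audit=2, Finance=2, Research=1, Hiring=1, Ops=2, Strategy=2. No two conflicting committees share a time slot.

2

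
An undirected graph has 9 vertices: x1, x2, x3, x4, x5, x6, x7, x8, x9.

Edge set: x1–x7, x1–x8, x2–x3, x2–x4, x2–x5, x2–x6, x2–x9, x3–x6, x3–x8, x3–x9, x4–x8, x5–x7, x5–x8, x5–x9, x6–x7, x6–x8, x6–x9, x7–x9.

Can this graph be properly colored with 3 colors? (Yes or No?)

x2, x3, x6, x9 form a clique, so at least 4 colors are needed.
So 3 colors are not enough.

No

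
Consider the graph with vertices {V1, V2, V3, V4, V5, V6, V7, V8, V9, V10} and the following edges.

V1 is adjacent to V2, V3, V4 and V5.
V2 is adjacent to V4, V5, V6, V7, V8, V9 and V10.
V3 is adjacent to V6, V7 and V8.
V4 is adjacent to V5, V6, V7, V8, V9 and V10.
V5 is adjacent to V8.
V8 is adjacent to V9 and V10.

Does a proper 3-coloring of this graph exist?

No

V2, V4, V8, V10 are pairwise adjacent (a clique of size 4), so at least 4 colors are needed.
So 3 colors are not enough.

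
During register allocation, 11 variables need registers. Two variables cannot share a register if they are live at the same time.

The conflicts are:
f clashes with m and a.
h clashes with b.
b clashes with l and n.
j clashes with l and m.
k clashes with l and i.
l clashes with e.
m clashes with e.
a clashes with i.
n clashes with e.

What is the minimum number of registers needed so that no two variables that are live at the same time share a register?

3

The cycle f-a-i-k-l-e-m-f has odd length 7, so it cannot be 2-colored; at least 3 registers are needed.
3 registers suffice: register 1 → {h, l, m, a, n}; register 2 → {f, b, j, k, e}; register 3 → {i}. No two conflicting variables share a register.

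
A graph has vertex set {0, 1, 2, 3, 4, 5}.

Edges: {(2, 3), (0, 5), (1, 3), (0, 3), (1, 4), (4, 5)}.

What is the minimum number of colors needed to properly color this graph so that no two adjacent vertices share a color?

The cycle 4-5-0-3-1-4 has odd length 5, so it cannot be 2-colored; at least 3 colors are needed.
A valid assignment using 3 colors: 0=blue, 1=blue, 2=blue, 3=red, 4=red, 5=green. Every edge joins two different colors.

3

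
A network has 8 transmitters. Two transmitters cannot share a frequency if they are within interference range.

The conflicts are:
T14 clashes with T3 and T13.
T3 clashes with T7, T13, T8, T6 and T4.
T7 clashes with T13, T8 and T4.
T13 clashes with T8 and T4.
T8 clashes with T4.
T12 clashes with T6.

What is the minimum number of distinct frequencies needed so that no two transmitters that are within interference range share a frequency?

T3, T7, T13, T8, T4 are mutually in conflict, so at least 5 frequencies are needed.
5 frequencies suffice: frequency 1 → {T3, T12}; frequency 2 → {T13, T6}; frequency 3 → {T14, T4}; frequency 4 → {T7}; frequency 5 → {T8}. No two conflicting transmitters share a frequency.

5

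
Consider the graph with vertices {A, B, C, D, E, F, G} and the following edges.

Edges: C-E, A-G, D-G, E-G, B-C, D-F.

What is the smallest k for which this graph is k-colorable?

C and E are adjacent, so at least 2 colors are needed.
2 colors suffice: A=2, B=2, C=1, D=2, E=2, F=1, G=1. Each edge has distinct colors on its endpoints.

2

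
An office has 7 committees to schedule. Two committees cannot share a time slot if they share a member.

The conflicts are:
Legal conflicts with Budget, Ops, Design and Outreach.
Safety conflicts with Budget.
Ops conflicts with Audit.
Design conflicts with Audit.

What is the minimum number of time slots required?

2

Design and Audit conflict, so at least 2 time slots are needed.
2 time slots suffice: time slot 1 → {Legal, Safety, Audit}; time slot 2 → {Budget, Ops, Design, Outreach}. Each listed conflict is separated.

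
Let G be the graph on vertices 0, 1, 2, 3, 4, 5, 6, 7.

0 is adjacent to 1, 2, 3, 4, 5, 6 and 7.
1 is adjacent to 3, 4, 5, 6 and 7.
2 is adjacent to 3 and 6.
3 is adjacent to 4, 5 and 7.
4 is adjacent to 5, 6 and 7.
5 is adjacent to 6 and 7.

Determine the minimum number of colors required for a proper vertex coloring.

6

0, 1, 3, 4, 5, 7 form a clique, so at least 6 colors are needed.
6 colors suffice: color red → {0}; color blue → {2, 5}; color green → {3, 6}; color yellow → {4}; color purple → {1}; color orange → {7}. No two adjacent vertices share a color.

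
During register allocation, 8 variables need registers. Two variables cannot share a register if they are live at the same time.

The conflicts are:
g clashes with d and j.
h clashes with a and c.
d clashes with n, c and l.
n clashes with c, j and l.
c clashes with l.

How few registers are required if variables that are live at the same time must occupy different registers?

d, n, c, l are mutually in conflict, so at least 4 registers are needed.
4 registers suffice: register 1 → {g, h, n}; register 2 → {a, c, j}; register 3 → {d}; register 4 → {l}. Each listed conflict is separated.

4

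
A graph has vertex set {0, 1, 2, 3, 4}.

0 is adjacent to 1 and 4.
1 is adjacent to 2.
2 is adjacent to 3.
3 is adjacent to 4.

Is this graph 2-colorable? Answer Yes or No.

The cycle 4-0-1-2-3-4 has odd length 5, so it cannot be 2-colored; at least 3 colors are needed.
So 2 colors are not enough.

No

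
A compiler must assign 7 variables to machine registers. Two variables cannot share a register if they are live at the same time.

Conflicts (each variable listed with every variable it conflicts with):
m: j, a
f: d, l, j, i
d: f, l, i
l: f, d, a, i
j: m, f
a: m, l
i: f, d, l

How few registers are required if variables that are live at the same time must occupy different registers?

f, d, l, i pairwise conflict, so at least 4 registers are needed.
4 registers suffice: m=1, f=2, d=4, l=1, j=3, a=2, i=3. Each listed conflict is separated.

4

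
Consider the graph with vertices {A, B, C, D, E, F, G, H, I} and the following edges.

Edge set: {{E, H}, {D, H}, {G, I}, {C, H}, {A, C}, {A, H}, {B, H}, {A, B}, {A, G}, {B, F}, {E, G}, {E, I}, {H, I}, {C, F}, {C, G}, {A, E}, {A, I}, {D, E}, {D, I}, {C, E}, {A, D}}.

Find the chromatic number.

5

A, D, E, H, I form a clique, so at least 5 colors are needed.
A valid assignment using 5 colors: A=1, B=3, C=4, D=5, E=3, F=1, G=2, H=2, I=4. Every edge joins two different colors.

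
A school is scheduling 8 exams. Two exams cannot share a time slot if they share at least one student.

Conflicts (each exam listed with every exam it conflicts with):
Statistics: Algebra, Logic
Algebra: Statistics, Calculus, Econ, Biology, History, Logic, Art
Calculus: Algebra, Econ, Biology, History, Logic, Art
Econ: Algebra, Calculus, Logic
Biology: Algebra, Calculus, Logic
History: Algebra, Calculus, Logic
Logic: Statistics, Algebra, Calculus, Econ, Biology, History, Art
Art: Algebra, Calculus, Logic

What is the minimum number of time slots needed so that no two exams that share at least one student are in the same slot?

4

Algebra, Calculus, History, Logic pairwise conflict, so at least 4 time slots are needed.
4 time slots suffice: Statistics=3, Algebra=1, Calculus=3, Econ=4, Biology=4, History=4, Logic=2, Art=4. Every pair that conflicts lands in different time slots.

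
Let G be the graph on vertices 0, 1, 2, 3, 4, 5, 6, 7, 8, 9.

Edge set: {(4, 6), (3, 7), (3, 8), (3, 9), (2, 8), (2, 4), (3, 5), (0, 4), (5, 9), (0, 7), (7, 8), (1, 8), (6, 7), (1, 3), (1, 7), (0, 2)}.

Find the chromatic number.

4

1, 3, 7, 8 are pairwise adjacent (a clique of size 4), so at least 4 colors are needed.
4 colors suffice: color red → {2, 5, 7}; color blue → {0, 3, 6}; color green → {4, 8, 9}; color yellow → {1}. Each edge has distinct colors on its endpoints.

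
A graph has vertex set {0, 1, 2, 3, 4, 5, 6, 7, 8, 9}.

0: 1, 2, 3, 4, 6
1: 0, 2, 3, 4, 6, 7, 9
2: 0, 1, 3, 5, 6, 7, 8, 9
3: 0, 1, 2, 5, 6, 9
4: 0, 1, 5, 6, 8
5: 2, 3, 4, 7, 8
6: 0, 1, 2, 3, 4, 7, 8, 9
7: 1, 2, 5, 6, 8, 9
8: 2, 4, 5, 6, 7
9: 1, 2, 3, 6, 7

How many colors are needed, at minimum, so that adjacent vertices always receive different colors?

1, 2, 6, 7, 9 form a clique, so at least 5 colors are needed.
5 colors suffice: 0=e, 1=c, 2=b, 3=d, 4=b, 5=a, 6=a, 7=d, 8=c, 9=e. No two adjacent vertices share a color.

5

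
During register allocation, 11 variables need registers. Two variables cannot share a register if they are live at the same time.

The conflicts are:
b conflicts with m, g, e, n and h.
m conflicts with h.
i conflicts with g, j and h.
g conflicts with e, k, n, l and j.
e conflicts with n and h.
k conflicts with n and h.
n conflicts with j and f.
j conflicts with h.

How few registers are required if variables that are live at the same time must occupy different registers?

b, g, e, n are mutually in conflict, so at least 4 registers are needed.
4 registers suffice: register 1 → {g, h, f}; register 2 → {m, i, n, l}; register 3 → {b, k, j}; register 4 → {e}. Each listed conflict is separated.

4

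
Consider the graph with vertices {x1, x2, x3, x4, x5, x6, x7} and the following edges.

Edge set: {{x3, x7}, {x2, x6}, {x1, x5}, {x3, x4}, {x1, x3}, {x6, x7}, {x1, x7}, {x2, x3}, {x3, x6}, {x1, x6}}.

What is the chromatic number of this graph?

4

x1, x3, x6, x7 form a clique, so at least 4 colors are needed.
4 colors suffice: x1=G, x2=G, x3=R, x4=B, x5=R, x6=B, x7=Y. Each edge has distinct colors on its endpoints.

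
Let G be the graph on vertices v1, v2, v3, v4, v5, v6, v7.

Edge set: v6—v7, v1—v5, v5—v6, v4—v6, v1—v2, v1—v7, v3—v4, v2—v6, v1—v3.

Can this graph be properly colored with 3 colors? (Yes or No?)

Yes

The chromatic number is 3. The cycle v6-v2-v1-v3-v4-v6 has odd length 5, so it cannot be 2-colored; at least 3 colors are needed.
3 colors suffice: color 1 → {v1, v6}; color 2 → {v2, v4, v5, v7}; color 3 → {v3}.
That is already a proper 3-coloring.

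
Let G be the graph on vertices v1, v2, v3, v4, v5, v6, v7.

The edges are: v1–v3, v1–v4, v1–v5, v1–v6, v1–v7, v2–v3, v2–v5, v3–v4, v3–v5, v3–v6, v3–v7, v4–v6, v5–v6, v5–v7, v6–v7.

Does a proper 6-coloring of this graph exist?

The chromatic number is 5. v1, v3, v5, v6, v7 are mutually adjacent (a clique of size 5), so at least 5 colors are needed.
5 colors suffice: color R → {v3}; color B → {v2, v6}; color G → {v1}; color Y → {v4, v5}; color P → {v7}.
Since 6 ≥ 5, a proper 6-coloring certainly exists.

Yes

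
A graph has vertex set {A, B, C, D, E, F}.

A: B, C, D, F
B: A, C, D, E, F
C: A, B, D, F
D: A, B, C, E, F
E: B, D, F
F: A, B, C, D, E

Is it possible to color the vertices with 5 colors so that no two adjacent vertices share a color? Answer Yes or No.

The chromatic number is 5. A, B, C, D, F are pairwise adjacent (a clique of size 5), so at least 5 colors are needed.
5 colors suffice: color red → {F}; color blue → {D}; color green → {B}; color yellow → {A, E}; color purple → {C}.
That is already a proper 5-coloring.

Yes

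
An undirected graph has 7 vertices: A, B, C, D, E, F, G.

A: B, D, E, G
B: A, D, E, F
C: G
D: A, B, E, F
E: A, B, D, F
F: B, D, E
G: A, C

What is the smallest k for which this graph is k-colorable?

4

B, D, E, F are pairwise adjacent (a clique of size 4), so at least 4 colors are needed.
A valid assignment using 4 colors: A=1, B=3, C=1, D=2, E=4, F=1, G=2. No two adjacent vertices share a color.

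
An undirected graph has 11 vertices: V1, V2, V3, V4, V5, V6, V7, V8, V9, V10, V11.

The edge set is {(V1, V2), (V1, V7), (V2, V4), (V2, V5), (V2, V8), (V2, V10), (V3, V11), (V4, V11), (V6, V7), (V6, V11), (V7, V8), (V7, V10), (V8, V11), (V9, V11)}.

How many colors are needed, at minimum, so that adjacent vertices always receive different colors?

V7 and V8 are adjacent, so at least 2 colors are needed.
2 colors suffice: color 1 → {V2, V7, V11}; color 2 → {V1, V3, V4, V5, V6, V8, V9, V10}. Each edge has distinct colors on its endpoints.

2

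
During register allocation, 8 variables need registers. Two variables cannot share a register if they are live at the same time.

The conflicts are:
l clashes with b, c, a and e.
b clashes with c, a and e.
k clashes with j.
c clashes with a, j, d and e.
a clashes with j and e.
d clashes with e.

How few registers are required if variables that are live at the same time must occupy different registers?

l, b, c, a, e all conflict with each other, so at least 5 registers are needed.
5 registers suffice: register 1 → {k, c}; register 2 → {a, d}; register 3 → {j, e}; register 4 → {b}; register 5 → {l}. No two conflicting variables share a register.

5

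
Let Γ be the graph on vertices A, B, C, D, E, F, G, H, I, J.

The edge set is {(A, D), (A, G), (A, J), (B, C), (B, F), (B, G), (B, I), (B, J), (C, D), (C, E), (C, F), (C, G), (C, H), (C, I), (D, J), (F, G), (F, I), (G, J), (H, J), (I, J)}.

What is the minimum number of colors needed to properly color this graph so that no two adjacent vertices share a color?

4

B, C, F, G are mutually adjacent (a clique of size 4), so at least 4 colors are needed.
One proper 4-coloring: A=3, B=3, C=1, D=2, E=2, F=4, G=2, H=2, I=2, J=1. Each edge has distinct colors on its endpoints.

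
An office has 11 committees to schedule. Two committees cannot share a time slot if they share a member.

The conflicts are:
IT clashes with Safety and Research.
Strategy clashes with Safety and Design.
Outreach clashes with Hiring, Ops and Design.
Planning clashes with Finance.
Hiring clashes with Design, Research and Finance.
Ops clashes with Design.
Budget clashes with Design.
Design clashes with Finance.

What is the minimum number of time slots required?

3

Hiring, Design, Finance all conflict with each other, so at least 3 time slots are needed.
3 time slots suffice: IT=2, Strategy=2, Outreach=3, Planning=1, Hiring=2, Safety=1, Ops=2, Budget=2, Design=1, Research=1, Finance=3. Every pair that conflicts lands in different time slots.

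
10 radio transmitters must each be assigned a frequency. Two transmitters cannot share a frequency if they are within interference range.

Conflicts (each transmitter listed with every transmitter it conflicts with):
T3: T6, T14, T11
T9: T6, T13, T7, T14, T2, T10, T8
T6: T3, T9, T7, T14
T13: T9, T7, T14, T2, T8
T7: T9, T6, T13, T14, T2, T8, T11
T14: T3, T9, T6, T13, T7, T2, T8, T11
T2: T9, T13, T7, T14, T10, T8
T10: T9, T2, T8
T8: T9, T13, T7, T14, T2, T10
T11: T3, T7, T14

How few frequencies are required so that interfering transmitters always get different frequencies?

T9, T13, T7, T14, T2, T8 pairwise conflict, so at least 6 frequencies are needed.
6 frequencies suffice: frequency 1 → {T14, T10}; frequency 2 → {T3, T7}; frequency 3 → {T9, T11}; frequency 4 → {T6, T2}; frequency 5 → {T8}; frequency 6 → {T13}. Each listed conflict is separated.

6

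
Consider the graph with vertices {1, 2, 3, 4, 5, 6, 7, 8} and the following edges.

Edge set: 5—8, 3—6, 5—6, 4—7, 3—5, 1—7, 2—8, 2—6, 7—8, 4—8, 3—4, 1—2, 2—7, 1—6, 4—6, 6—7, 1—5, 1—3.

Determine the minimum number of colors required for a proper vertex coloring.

4

1, 3, 5, 6 are mutually adjacent (a clique of size 4), so at least 4 colors are needed.
A valid assignment using 4 colors: 1=blue, 2=yellow, 3=green, 4=blue, 5=yellow, 6=red, 7=green, 8=red. Each edge has distinct colors on its endpoints.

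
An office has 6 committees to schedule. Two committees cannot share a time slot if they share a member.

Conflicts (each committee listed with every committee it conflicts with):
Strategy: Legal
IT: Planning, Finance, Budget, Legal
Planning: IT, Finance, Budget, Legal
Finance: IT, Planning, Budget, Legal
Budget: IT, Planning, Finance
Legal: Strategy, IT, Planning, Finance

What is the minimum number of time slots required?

IT, Planning, Finance, Legal are mutually in conflict, so at least 4 time slots are needed.
4 time slots suffice: time slot 1 → {Strategy, Planning}; time slot 2 → {Budget, Legal}; time slot 3 → {Finance}; time slot 4 → {IT}. Each listed conflict is separated.

4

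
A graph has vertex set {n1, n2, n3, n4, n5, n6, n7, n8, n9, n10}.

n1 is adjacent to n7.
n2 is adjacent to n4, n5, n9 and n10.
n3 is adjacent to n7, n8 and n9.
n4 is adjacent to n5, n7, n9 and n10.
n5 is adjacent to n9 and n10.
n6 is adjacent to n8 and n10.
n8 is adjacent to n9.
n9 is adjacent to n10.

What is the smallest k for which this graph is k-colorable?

n2, n4, n5, n9, n10 form a clique, so at least 5 colors are needed.
5 colors suffice: n1=2, n2=5, n3=3, n4=2, n5=4, n6=1, n7=1, n8=2, n9=1, n10=3. No two adjacent vertices share a color.

5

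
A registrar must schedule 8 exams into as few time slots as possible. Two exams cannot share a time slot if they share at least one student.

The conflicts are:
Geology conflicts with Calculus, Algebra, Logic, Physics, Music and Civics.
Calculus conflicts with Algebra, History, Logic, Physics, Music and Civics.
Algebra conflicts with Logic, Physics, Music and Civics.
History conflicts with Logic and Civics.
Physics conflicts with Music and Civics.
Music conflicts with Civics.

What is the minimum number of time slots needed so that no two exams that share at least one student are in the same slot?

6

Geology, Calculus, Algebra, Physics, Music, Civics all conflict with each other, so at least 6 time slots are needed.
6 time slots suffice: time slot 1 → {Calculus}; time slot 2 → {Geology, History}; time slot 3 → {Logic, Civics}; time slot 4 → {Algebra}; time slot 5 → {Physics}; time slot 6 → {Music}. Each listed conflict is separated.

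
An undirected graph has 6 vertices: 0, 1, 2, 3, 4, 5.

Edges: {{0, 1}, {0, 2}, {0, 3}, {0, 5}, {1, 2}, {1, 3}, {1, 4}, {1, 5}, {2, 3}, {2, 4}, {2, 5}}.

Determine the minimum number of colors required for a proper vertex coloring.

4

0, 1, 2, 5 form a clique, so at least 4 colors are needed.
4 colors suffice: 0=c, 1=a, 2=b, 3=d, 4=c, 5=d. Every edge joins two different colors.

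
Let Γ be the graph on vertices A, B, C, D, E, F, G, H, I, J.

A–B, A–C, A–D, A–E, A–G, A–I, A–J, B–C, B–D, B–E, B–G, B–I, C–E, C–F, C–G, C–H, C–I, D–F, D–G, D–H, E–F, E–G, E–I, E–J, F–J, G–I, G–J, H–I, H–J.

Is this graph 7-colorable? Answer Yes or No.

Yes

The chromatic number is 6. A, B, C, E, G, I are mutually adjacent (a clique of size 6), so at least 6 colors are needed.
6 colors suffice: color 1 → {C, D, J}; color 2 → {E, H}; color 3 → {F, G}; color 4 → {A}; color 5 → {B}; color 6 → {I}.
Since 7 ≥ 6, a proper 7-coloring certainly exists.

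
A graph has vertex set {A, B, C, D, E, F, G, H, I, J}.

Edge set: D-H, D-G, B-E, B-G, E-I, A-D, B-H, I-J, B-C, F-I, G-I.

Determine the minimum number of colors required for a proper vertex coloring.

2

F and I are adjacent, so at least 2 colors are needed.
2 colors suffice: color red → {B, D, I}; color blue → {A, C, E, F, G, H, J}. Every edge joins two different colors.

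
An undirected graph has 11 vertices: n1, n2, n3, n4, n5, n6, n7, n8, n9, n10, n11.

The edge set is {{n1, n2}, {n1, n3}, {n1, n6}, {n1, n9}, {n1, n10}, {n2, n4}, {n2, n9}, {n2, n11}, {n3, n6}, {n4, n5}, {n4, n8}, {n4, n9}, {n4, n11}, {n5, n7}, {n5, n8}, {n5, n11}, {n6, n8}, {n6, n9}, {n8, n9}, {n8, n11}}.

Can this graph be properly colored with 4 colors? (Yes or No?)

Yes

The chromatic number is 4. n4, n5, n8, n11 form a clique, so at least 4 colors are needed.
4 colors suffice: n1=2, n2=3, n3=1, n4=2, n5=4, n6=4, n7=1, n8=3, n9=1, n10=1, n11=1.
That is already a proper 4-coloring.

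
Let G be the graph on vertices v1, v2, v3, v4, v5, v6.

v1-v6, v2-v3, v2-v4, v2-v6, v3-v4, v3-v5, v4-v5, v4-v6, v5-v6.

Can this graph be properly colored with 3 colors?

Yes

The chromatic number is 3. v3, v4, v5 form a triangle, so at least 3 colors are needed.
3 colors suffice: v1=blue, v2=green, v3=red, v4=blue, v5=green, v6=red.
That is already a proper 3-coloring.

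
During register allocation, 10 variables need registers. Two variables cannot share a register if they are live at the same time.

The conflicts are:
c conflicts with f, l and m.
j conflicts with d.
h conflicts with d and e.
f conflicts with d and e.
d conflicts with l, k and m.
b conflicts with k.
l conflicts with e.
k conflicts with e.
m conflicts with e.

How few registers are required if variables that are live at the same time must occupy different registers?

c and f conflict, so at least 2 registers are needed.
2 registers suffice: register 1 → {c, d, b, e}; register 2 → {j, h, f, l, k, m}. Each listed conflict is separated.

2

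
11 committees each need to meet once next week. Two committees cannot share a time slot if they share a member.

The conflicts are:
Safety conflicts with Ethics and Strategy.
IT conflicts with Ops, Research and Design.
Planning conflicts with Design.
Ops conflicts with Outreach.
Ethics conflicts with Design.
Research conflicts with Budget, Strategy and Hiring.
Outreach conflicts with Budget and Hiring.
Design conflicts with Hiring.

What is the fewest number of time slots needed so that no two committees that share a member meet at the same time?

3

The cycle Hiring-Outreach-Ops-IT-Design-Hiring has odd length 5, so it cannot be 2-colored; at least 3 time slots are needed.
A valid assignment using 3 time slots: Safety=1, IT=2, Planning=2, Ops=3, Ethics=2, Research=1, Outreach=1, Budget=2, Strategy=2, Design=1, Hiring=2. No two conflicting committees share a time slot.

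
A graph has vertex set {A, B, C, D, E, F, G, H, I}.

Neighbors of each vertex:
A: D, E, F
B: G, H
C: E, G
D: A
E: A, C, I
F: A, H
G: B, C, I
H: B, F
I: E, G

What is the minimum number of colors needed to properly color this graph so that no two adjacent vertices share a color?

3

The cycle A-F-H-B-G-I-E-A has odd length 7, so it cannot be 2-colored; at least 3 colors are needed.
One proper 3-coloring: A=2, B=2, C=2, D=1, E=1, F=3, G=1, H=1, I=2. Every edge joins two different colors.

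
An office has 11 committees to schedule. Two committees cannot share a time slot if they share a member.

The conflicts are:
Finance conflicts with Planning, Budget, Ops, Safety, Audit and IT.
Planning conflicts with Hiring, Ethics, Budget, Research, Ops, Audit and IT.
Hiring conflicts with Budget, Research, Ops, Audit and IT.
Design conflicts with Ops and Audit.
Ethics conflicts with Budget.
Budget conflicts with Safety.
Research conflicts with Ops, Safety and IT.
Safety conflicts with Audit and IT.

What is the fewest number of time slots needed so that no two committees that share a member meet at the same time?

4

Planning, Hiring, Research, Ops are mutually in conflict, so at least 4 time slots are needed.
A valid assignment using 4 time slots: Finance=2, Planning=1, Hiring=2, Design=1, Ethics=2, Budget=3, Research=3, Ops=4, Safety=1, Audit=3, IT=4. No two conflicting committees share a time slot.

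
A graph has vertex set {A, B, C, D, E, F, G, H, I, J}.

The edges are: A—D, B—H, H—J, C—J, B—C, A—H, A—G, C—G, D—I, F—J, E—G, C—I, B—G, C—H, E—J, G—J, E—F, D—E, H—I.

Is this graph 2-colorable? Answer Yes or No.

No

B, C, H are mutually adjacent, so at least 3 colors are needed.
So 2 colors are not enough.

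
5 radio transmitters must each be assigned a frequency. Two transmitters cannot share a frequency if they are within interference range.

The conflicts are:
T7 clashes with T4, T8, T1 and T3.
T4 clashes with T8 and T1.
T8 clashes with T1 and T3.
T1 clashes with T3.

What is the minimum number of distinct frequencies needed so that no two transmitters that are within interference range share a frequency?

4

T7, T8, T1, T3 are mutually in conflict, so at least 4 frequencies are needed.
4 frequencies suffice: frequency 1 → {T8}; frequency 2 → {T1}; frequency 3 → {T7}; frequency 4 → {T4, T3}. No two conflicting transmitters share a frequency.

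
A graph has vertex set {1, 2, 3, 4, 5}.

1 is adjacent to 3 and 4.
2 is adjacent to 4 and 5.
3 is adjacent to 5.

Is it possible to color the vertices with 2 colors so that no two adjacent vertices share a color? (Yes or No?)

No

The cycle 5-2-4-1-3-5 has odd length 5, so it cannot be 2-colored; at least 3 colors are needed.
So 2 colors are not enough.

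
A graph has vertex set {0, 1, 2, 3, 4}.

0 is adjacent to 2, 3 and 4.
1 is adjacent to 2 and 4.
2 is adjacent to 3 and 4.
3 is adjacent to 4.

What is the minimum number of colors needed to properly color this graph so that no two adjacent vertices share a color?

4

0, 2, 3, 4 form a clique, so at least 4 colors are needed.
4 colors suffice: color a → {2}; color b → {4}; color c → {0, 1}; color d → {3}. Every edge joins two different colors.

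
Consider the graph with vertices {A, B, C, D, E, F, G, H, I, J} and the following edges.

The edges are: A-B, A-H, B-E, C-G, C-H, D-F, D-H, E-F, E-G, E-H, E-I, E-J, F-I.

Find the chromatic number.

3

E, F, I form a triangle, so at least 3 colors are needed.
One proper 3-coloring: A=1, B=2, C=1, D=1, E=1, F=2, G=2, H=2, I=3, J=2. Each edge has distinct colors on its endpoints.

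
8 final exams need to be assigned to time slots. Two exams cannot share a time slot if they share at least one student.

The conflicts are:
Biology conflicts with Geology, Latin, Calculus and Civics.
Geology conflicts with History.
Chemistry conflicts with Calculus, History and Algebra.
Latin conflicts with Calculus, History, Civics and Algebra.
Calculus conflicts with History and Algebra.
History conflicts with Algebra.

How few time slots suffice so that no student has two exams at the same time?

Latin, Calculus, History, Algebra pairwise conflict, so at least 4 time slots are needed.
4 time slots suffice: time slot 1 → {Geology, Chemistry, Latin}; time slot 2 → {Calculus, Civics}; time slot 3 → {Biology, History}; time slot 4 → {Algebra}. Every pair that conflicts lands in different time slots.

4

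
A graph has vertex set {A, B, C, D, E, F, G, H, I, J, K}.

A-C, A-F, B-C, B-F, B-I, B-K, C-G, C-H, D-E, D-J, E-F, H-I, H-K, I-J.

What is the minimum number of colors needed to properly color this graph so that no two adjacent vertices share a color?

E and F are adjacent, so at least 2 colors are needed.
2 colors suffice: color red → {C, D, F, I, K}; color blue → {A, B, E, G, H, J}. Each edge has distinct colors on its endpoints.

2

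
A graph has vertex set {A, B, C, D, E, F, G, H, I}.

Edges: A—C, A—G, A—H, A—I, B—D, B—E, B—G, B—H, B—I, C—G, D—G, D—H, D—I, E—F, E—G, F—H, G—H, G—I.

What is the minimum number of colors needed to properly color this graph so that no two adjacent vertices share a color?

B, D, G, I form a clique, so at least 4 colors are needed.
4 colors suffice: color 1 → {F, G}; color 2 → {C, E, H, I}; color 3 → {A, B}; color 4 → {D}. Every edge joins two different colors.

4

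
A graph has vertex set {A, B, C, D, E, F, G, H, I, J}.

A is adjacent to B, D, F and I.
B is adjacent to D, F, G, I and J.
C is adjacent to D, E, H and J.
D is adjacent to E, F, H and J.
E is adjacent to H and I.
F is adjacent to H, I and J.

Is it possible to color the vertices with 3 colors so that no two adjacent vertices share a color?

No

A, B, F, I form a clique, so at least 4 colors are needed.
So 3 colors are not enough.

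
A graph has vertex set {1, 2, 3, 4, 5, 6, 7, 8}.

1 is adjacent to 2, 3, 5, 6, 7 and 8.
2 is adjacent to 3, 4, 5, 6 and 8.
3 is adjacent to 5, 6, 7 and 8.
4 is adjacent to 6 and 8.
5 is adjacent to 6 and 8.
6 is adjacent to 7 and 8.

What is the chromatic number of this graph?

1, 2, 3, 5, 6, 8 are pairwise adjacent (a clique of size 6), so at least 6 colors are needed.
6 colors suffice: color red → {6}; color blue → {1, 4}; color green → {3}; color yellow → {2, 7}; color purple → {8}; color orange → {5}. Every edge joins two different colors.

6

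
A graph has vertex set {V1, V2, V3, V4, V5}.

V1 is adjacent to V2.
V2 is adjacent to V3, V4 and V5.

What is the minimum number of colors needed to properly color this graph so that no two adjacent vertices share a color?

2

V2 and V4 are adjacent, so at least 2 colors are needed.
2 colors suffice: color red → {V2}; color blue → {V1, V3, V4, V5}. Each edge has distinct colors on its endpoints.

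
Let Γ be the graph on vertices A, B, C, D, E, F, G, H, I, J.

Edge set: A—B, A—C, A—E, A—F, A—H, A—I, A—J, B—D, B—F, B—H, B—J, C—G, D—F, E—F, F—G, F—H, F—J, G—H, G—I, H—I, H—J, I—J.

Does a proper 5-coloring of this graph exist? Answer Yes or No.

The chromatic number is 5. A, B, F, H, J are mutually adjacent (a clique of size 5), so at least 5 colors are needed.
5 colors suffice: color 1 → {C, F, I}; color 2 → {A, D, G}; color 3 → {E, H}; color 4 → {B}; color 5 → {J}.
That is already a proper 5-coloring.

Yes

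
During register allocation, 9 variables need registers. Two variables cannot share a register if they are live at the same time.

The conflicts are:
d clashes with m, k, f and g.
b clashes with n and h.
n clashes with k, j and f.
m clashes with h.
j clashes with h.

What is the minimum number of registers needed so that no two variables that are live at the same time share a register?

2

m and h conflict, so at least 2 registers are needed.
2 registers suffice: register 1 → {d, n, h}; register 2 → {b, m, k, j, f, g}. Each listed conflict is separated.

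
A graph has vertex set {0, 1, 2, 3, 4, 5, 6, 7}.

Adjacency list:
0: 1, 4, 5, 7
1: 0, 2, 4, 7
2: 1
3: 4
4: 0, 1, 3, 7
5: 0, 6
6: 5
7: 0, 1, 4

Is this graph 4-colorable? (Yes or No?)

Yes

The chromatic number is 4. 0, 1, 4, 7 form a clique, so at least 4 colors are needed.
4 colors suffice: color a → {1, 3, 5}; color b → {2, 4, 6}; color c → {0}; color d → {7}.
That is already a proper 4-coloring.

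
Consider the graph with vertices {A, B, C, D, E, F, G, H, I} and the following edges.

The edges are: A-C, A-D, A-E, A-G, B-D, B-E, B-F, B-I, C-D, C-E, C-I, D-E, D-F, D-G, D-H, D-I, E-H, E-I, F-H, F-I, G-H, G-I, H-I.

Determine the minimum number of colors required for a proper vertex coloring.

D, E, H, I form a clique, so at least 4 colors are needed.
4 colors suffice: color 1 → {D}; color 2 → {A, I}; color 3 → {E, F, G}; color 4 → {B, C, H}. Each edge has distinct colors on its endpoints.

4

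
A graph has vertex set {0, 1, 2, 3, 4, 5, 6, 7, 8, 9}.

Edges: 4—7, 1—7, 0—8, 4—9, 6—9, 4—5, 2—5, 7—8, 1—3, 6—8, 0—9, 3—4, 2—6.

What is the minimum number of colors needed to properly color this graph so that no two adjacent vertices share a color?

The cycle 5-2-6-9-4-5 has odd length 5, so it cannot be 2-colored; at least 3 colors are needed.
3 colors suffice: color a → {0, 1, 4, 6}; color b → {3, 5, 8, 9}; color c → {2, 7}. Every edge joins two different colors.

3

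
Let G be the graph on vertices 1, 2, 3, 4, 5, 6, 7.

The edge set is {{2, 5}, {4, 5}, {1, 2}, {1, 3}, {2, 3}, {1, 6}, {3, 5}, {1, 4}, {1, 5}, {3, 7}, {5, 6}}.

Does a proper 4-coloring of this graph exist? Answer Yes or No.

Yes

The chromatic number is 4. 1, 2, 3, 5 are pairwise adjacent (a clique of size 4), so at least 4 colors are needed.
4 colors suffice: color a → {1, 7}; color b → {5}; color c → {3, 4, 6}; color d → {2}.
That is already a proper 4-coloring.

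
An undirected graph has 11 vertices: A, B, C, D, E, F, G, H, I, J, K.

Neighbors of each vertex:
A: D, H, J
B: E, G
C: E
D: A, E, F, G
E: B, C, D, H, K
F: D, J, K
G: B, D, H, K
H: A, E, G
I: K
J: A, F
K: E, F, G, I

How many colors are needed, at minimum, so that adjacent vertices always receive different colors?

A and J are adjacent, so at least 2 colors are needed.
2 colors suffice: A=1, B=2, C=2, D=2, E=1, F=1, G=1, H=2, I=1, J=2, K=2. Every edge joins two different colors.

2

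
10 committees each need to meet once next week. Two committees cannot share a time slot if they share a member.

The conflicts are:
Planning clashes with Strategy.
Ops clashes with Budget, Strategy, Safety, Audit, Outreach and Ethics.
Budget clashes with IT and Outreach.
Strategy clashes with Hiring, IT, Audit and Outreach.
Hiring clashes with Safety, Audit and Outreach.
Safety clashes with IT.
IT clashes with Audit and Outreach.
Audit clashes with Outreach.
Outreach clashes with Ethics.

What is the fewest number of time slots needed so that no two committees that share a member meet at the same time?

Strategy, Hiring, Audit, Outreach pairwise conflict, so at least 4 time slots are needed.
4 time slots suffice: time slot 1 → {Planning, Safety, Outreach}; time slot 2 → {Ops, Hiring, IT}; time slot 3 → {Budget, Strategy, Ethics}; time slot 4 → {Audit}. Every pair that conflicts lands in different time slots.

4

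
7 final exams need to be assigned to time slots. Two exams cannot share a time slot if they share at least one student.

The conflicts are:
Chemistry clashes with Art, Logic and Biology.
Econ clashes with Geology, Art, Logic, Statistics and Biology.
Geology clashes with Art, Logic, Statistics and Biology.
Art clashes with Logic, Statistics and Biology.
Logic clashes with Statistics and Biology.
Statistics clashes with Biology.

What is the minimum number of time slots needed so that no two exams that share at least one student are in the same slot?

Econ, Geology, Art, Logic, Statistics, Biology pairwise conflict, so at least 6 time slots are needed.
A valid assignment using 6 time slots: Chemistry=4, Econ=4, Geology=6, Art=3, Logic=2, Statistics=5, Biology=1. Every pair that conflicts lands in different time slots.

6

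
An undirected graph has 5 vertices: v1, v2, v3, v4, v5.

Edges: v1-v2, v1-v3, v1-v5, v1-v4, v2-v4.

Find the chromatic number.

v1, v2, v4 are pairwise adjacent, so at least 3 colors are needed.
One proper 3-coloring: v1=R, v2=G, v3=B, v4=B, v5=B. Every edge joins two different colors.

3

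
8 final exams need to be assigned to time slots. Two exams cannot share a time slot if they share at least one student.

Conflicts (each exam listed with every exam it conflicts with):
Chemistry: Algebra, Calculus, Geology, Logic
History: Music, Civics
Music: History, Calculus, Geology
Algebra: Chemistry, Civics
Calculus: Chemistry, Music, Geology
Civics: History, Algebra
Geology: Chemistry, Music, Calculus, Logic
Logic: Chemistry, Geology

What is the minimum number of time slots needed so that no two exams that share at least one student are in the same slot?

Music, Calculus, Geology pairwise conflict, so at least 3 time slots are needed.
3 time slots suffice: time slot 1 → {History, Algebra, Geology}; time slot 2 → {Chemistry, Music, Civics}; time slot 3 → {Calculus, Logic}. Every pair that conflicts lands in different time slots.

3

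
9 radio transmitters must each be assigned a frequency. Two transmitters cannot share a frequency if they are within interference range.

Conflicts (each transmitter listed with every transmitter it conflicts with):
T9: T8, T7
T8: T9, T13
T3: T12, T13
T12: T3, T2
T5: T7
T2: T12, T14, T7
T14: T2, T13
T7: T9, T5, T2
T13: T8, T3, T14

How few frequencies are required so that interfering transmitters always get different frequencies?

3

The cycle T14-T2-T12-T3-T13-T14 has odd length 5, so it cannot be 2-colored; at least 3 frequencies are needed.
3 frequencies suffice: frequency 1 → {T9, T5, T2, T13}; frequency 2 → {T8, T12, T14, T7}; frequency 3 → {T3}. No two conflicting transmitters share a frequency.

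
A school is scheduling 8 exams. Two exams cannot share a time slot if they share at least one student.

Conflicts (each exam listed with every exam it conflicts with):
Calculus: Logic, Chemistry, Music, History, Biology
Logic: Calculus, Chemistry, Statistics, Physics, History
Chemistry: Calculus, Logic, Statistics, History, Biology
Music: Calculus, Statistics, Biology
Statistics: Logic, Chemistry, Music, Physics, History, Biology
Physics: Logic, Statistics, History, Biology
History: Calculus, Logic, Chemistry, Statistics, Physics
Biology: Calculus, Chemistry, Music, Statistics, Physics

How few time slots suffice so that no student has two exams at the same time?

4

Calculus, Logic, Chemistry, History all conflict with each other, so at least 4 time slots are needed.
4 time slots suffice: Calculus=1, Logic=4, Chemistry=3, Music=3, Statistics=1, Physics=3, History=2, Biology=2. Each listed conflict is separated.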